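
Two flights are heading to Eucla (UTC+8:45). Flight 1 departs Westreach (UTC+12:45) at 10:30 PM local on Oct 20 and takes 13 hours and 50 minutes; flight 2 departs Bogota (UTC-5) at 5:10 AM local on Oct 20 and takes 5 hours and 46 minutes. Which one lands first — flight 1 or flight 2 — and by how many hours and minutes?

Flight 1 in UTC: 10:30 PM − 12:45 = 9:45 AM on Oct 20.
+13 hours 50 minutes → arrive 11:35 PM UTC on Oct 20.
Flight 2 in UTC: 5:10 AM + 5:00 = 10:10 AM on Oct 20.
+5 hours 46 minutes → arrive 3:56 PM UTC on Oct 20.
Flight 2 lands earlier by 7 hours 39 minutes.

the second, by 7 hours 39 minutes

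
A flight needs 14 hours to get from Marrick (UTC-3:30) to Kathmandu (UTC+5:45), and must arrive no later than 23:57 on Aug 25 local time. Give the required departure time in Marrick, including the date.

00:42 on August 25

Target arrival in UTC: 23:57 − 5:45 = 18:12 on Aug 25.
Subtract 14 hours → departure 04:12 UTC on Aug 25.
Marrick is UTC−3:30: 04:12 − 3:30 = 00:42 on Aug 25.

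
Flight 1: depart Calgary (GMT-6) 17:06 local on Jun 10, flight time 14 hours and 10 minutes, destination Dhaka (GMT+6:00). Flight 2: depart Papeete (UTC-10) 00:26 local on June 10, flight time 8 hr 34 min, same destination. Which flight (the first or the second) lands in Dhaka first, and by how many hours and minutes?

Flight 1 in UTC: 17:06 + 6:00 = 23:06 on Jun 10.
+14 hours 10 minutes → arrive 13:16 UTC on Jun 11.
Flight 2 in UTC: 00:26 + 10:00 = 10:26 on Jun 10.
+8 hours and 34 minutes → arrive 19:00 UTC on Jun 10.
Flight 2 lands earlier by 18 hours 16 minutes.

the second, by 18 hours 16 minutes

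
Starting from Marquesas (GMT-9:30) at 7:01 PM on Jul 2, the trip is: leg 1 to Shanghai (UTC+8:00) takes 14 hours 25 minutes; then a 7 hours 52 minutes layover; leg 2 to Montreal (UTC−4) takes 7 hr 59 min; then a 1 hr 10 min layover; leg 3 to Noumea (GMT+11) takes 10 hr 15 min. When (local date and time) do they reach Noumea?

9:12 AM on Jul 5

Convert departure to UTC: 7:01 PM + 9:30 = 4:31 AM UTC on Jul 3.
Add 14 hours 25 minutes leg 1 → 6:56 PM UTC.
Add 7 hours and 52 minutes layover in Shanghai → 2:48 AM UTC (Jul 4).
Add 7 hours and 59 minutes leg 2 → 10:47 AM UTC.
Add 1 hour 10 minutes layover in Montreal → 11:57 AM UTC.
Add 10 hours and 15 minutes leg 3 → 10:12 PM UTC.
Noumea is UTC+11:00, so local arrival = 10:12 PM + 11:00 = 9:12 AM on Jul 5.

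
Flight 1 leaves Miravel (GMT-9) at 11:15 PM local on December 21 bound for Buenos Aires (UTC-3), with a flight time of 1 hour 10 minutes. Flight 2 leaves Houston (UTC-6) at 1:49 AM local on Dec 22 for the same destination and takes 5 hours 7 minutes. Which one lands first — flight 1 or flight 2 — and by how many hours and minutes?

Flight 1 in UTC: 11:15 PM + 9:00 = 8:15 AM on Dec 22.
+1 hour 10 minutes → arrive 9:25 AM UTC on Dec 22.
Flight 2 in UTC: 1:49 AM + 6:00 = 7:49 AM on Dec 22.
+5 hours 7 minutes → arrive 12:56 PM UTC on Dec 22.
Flight 1 lands earlier by 3 hours 31 minutes.

the first, by 3 hours 31 minutes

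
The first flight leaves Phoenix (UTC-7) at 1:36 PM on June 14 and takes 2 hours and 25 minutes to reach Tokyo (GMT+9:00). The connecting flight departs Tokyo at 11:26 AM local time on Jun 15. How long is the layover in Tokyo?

Convert departure to UTC: 1:36 PM + 7:00 = 8:36 PM UTC on Jun 14.
Add 2 hours 25 minutes flight time → 11:01 PM UTC.
Tokyo is UTC+9:00, so local arrival = 11:01 PM + 9:00 = 8:01 AM on Jun 15.
Layover = 11:26 AM − 8:01 AM = 3 hours 25 minutes.

3 hours 25 minutes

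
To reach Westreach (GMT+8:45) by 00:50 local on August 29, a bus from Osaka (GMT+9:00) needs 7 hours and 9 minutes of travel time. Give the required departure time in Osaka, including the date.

Target arrival in UTC: 00:50 − 8:45 = 16:05 on Aug 28.
Subtract 7 hours and 9 minutes → departure 08:56 UTC on Aug 28.
Osaka is UTC+9:00: 08:56 + 9:00 = 17:56 on Aug 28.

17:56 on August 28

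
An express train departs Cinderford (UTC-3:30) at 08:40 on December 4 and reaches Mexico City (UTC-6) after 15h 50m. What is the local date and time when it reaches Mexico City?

22:00 on Dec 4

Mexico City is 2:30 behind Cinderford.
After 15 hours and 50 minutes it is 00:30 (Dec 5) in Cinderford.
Shift by the zone difference: 00:30 − 2:30 = 22:00 on Dec 4 in Mexico City.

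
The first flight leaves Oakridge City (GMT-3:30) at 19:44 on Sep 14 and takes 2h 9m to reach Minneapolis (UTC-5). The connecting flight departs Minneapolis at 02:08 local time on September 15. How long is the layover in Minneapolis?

5 hours 45 minutes

Convert departure to UTC: 19:44 + 3:30 = 23:14 UTC on Sep 14.
Add 2 hours and 9 minutes flight time → 01:23 UTC (Sep 15).
Minneapolis is UTC−5:00, so local arrival = 01:23 − 5:00 = 20:23 on Sep 14.
Layover = 02:08 − 20:23 (+1 day) = 5 hours 45 minutes.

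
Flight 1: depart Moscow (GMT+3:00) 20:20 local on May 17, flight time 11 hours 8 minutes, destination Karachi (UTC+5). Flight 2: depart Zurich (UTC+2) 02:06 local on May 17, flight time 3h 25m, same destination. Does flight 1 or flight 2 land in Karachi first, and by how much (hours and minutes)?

Flight 1 in UTC: 20:20 − 3:00 = 17:20 on May 17.
+11 hours and 8 minutes → arrive 04:28 UTC on May 18.
Flight 2 in UTC: 02:06 − 2:00 = 00:06 on May 17.
+3 hours and 25 minutes → arrive 03:31 UTC on May 17.
Flight 2 lands earlier by 24 hours 57 minutes.

the second, by 24 hours 57 minutes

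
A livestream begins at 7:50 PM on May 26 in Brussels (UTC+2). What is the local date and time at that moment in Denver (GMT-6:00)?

Denver is 8:00 behind Brussels.
Shift by the zone difference: 7:50 PM − 8:00 = 11:50 AM on May 26 in Denver.

11:50 AM on May 26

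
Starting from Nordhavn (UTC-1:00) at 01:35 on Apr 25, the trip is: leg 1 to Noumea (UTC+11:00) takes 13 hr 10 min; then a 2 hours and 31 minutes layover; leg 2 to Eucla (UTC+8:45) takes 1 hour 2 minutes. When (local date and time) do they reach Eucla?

Convert departure to UTC: 01:35 + 1:00 = 02:35 UTC on Apr 25.
Add 13 hours 10 minutes leg 1 → 15:45 UTC.
Add 2 hours and 31 minutes layover in Noumea → 18:16 UTC.
Add 1 hour and 2 minutes leg 2 → 19:18 UTC.
Eucla is UTC+8:45, so local arrival = 19:18 + 8:45 = 04:03 on Apr 26.

04:03 on April 26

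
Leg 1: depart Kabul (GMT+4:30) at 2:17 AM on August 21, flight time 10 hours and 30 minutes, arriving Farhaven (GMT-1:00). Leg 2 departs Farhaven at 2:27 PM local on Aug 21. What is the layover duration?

7 hours 10 minutes

Convert departure to UTC: 2:17 AM − 4:30 = 9:47 PM UTC on Aug 20.
Add 10 hours 30 minutes flight time → 8:17 AM UTC (Aug 21).
Farhaven is UTC−1:00, so local arrival = 8:17 AM − 1:00 = 7:17 AM on Aug 21.
Layover = 2:27 PM − 7:17 AM = 7 hours 10 minutes.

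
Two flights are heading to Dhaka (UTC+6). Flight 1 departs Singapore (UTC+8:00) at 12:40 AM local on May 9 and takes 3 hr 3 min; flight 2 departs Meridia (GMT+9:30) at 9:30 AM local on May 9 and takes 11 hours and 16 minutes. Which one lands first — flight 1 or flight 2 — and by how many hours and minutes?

Flight 1 in UTC: 12:40 AM − 8:00 = 4:40 PM on May 8.
+3 hours and 3 minutes → arrive 7:43 PM UTC on May 8.
Flight 2 in UTC: 9:30 AM − 9:30 = 12:00 AM on May 9.
+11 hours 16 minutes → arrive 11:16 AM UTC on May 9.
Flight 1 lands earlier by 15 hours 33 minutes.

the first, by 15 hours 33 minutes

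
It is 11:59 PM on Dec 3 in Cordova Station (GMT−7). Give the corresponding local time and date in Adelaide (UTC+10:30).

Adelaide is 17:30 ahead of Cordova Station.
Shift by the zone difference: 11:59 PM + 17:30 = 5:29 PM on Dec 4 in Adelaide.

5:29 PM on December 4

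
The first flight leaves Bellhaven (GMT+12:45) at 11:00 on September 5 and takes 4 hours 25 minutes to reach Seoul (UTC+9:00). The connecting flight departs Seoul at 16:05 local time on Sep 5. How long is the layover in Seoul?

4 hours 25 minutes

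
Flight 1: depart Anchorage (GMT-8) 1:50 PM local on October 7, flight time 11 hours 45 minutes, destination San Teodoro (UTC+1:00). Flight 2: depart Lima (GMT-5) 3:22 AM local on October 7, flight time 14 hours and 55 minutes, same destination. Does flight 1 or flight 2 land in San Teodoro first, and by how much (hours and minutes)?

the second, by 10 hours 18 minutes

Flight 1 in UTC: 1:50 PM + 8:00 = 9:50 PM on Oct 7.
+11 hours 45 minutes → arrive 9:35 AM UTC on Oct 8.
Flight 2 in UTC: 3:22 AM + 5:00 = 8:22 AM on Oct 7.
+14 hours 55 minutes → arrive 11:17 PM UTC on Oct 7.
Flight 2 lands earlier by 10 hours 18 minutes.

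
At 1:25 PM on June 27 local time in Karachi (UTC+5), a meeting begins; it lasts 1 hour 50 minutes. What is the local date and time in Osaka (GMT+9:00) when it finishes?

7:15 PM on June 27

Convert start to UTC: 1:25 PM − 5:00 = 8:25 AM UTC on Jun 27.
Add 1 hour 50 minutes duration → 10:15 AM UTC.
Osaka is UTC+9:00, so local end time = 10:15 AM + 9:00 = 7:15 PM on Jun 27.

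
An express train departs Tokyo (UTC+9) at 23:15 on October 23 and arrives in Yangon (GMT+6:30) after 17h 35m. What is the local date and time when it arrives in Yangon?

Convert departure to UTC: 23:15 − 9:00 = 14:15 UTC on Oct 23.
Add 17 hours and 35 minutes travel time → 07:50 UTC (Oct 24).
Yangon is UTC+6:30, so local arrival = 07:50 + 6:30 = 14:20 on Oct 24.

14:20 on October 24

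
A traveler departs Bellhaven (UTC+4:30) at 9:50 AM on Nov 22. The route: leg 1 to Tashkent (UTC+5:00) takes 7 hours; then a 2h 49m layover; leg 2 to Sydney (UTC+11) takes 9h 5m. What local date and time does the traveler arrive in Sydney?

Convert departure to UTC: 9:50 AM − 4:30 = 5:20 AM UTC on Nov 22.
Add 7 hours leg 1 → 12:20 PM UTC.
Add 2 hours and 49 minutes layover in Tashkent → 3:09 PM UTC.
Add 9 hours and 5 minutes leg 2 → 12:14 AM UTC (Nov 23).
Sydney is UTC+11:00, so local arrival = 12:14 AM + 11:00 = 11:14 AM on Nov 23.

11:14 AM on Nov 23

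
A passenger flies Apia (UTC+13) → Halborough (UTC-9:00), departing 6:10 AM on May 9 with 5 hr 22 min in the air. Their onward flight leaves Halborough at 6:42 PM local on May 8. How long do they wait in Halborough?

Convert departure to UTC: 6:10 AM − 13:00 = 5:10 PM UTC on May 8.
Add 5 hours and 22 minutes flight time → 10:32 PM UTC.
Halborough is UTC−9:00, so local arrival = 10:32 PM − 9:00 = 1:32 PM on May 8.
Layover = 6:42 PM − 1:32 PM = 5 hours 10 minutes.

5 hours 10 minutes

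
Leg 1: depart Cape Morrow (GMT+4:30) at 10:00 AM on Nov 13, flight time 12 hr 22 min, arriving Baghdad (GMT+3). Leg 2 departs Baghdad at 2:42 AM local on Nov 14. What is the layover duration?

5 hours 50 minutes

Convert departure to UTC: 10:00 AM − 4:30 = 5:30 AM UTC on Nov 13.
Add 12 hours and 22 minutes flight time → 5:52 PM UTC.
Baghdad is UTC+3:00, so local arrival = 5:52 PM + 3:00 = 8:52 PM on Nov 13.
Layover = 2:42 AM − 8:52 PM (+1 day) = 5 hours 50 minutes.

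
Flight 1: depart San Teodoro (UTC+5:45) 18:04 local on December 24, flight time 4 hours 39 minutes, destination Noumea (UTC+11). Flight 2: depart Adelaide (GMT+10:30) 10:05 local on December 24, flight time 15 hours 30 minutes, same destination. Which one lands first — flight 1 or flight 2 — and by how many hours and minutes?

the second, by 1 hour 53 minutes

Flight 1 in UTC: 18:04 − 5:45 = 12:19 on Dec 24.
+4 hours and 39 minutes → arrive 16:58 UTC on Dec 24.
Flight 2 in UTC: 10:05 − 10:30 = 23:35 on Dec 23.
+15 hours and 30 minutes → arrive 15:05 UTC on Dec 24.
Flight 2 lands earlier by 1 hour 53 minutes.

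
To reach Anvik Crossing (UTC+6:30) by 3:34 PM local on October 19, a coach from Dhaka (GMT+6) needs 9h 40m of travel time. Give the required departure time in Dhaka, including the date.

5:24 AM on Oct 19

Target arrival in UTC: 3:34 PM − 6:30 = 9:04 AM on Oct 19.
Subtract 9 hours 40 minutes → departure 11:24 PM UTC on Oct 18.
Dhaka is UTC+6:00: 11:24 PM + 6:00 = 5:24 AM on Oct 19.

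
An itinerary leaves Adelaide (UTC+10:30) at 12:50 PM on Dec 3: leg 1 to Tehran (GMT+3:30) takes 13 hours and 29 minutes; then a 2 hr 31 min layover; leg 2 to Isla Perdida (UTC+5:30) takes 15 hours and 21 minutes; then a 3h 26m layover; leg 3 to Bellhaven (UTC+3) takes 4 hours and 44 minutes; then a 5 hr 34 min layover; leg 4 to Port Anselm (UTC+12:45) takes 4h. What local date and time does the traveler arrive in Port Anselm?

4:10 PM on December 5

Convert departure to UTC: 12:50 PM − 10:30 = 2:20 AM UTC on Dec 3.
Add 13 hours 29 minutes leg 1 → 3:49 PM UTC.
Add 2 hours and 31 minutes layover in Tehran → 6:20 PM UTC.
Add 15 hours 21 minutes leg 2 → 9:41 AM UTC (Dec 4).
Add 3 hours and 26 minutes layover in Isla Perdida → 1:07 PM UTC.
Add 4 hours 44 minutes leg 3 → 5:51 PM UTC.
Add 5 hours and 34 minutes layover in Bellhaven → 11:25 PM UTC.
Add 4 hours leg 4 → 3:25 AM UTC (Dec 5).
Port Anselm is UTC+12:45, so local arrival = 3:25 AM + 12:45 = 4:10 PM on Dec 5.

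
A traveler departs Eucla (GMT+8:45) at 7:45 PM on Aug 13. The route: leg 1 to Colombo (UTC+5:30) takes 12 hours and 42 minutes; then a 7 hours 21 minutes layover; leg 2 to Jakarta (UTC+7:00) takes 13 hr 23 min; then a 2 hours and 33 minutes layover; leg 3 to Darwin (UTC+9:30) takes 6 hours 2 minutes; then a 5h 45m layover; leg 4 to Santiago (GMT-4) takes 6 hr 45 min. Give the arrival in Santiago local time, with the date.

Convert departure to UTC: 7:45 PM − 8:45 = 11:00 AM UTC on Aug 13.
Add 12 hours 42 minutes leg 1 → 11:42 PM UTC.
Add 7 hours 21 minutes layover in Colombo → 7:03 AM UTC (Aug 14).
Add 13 hours 23 minutes leg 2 → 8:26 PM UTC.
Add 2 hours and 33 minutes layover in Jakarta → 10:59 PM UTC.
Add 6 hours 2 minutes leg 3 → 5:01 AM UTC (Aug 15).
Add 5 hours and 45 minutes layover in Darwin → 10:46 AM UTC.
Add 6 hours and 45 minutes leg 4 → 5:31 PM UTC.
Santiago is UTC−4:00, so local arrival = 5:31 PM − 4:00 = 1:31 PM on Aug 15.

1:31 PM on August 15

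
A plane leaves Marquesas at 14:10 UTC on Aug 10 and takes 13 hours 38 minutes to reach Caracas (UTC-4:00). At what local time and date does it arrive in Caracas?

23:48 on August 10

Departure is given in UTC: 14:10 on Aug 10.
Add 13 hours 38 minutes → 03:48 UTC (Aug 11).
Caracas is UTC−4:00: 03:48 − 4:00 = 23:48 on Aug 10.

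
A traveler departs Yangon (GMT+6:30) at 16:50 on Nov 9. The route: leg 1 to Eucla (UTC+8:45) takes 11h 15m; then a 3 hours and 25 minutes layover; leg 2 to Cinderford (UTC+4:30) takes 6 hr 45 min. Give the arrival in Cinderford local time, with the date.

Convert departure to UTC: 16:50 − 6:30 = 10:20 UTC on Nov 9.
Add 11 hours 15 minutes leg 1 → 21:35 UTC.
Add 3 hours and 25 minutes layover in Eucla → 01:00 UTC (Nov 10).
Add 6 hours 45 minutes leg 2 → 07:45 UTC.
Cinderford is UTC+4:30, so local arrival = 07:45 + 4:30 = 12:15 on Nov 10.

12:15 on Nov 10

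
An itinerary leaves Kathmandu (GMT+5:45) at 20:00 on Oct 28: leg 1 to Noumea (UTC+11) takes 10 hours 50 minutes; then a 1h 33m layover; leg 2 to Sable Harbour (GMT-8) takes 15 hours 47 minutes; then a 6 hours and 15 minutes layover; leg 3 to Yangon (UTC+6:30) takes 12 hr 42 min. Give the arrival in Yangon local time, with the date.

19:52 on October 30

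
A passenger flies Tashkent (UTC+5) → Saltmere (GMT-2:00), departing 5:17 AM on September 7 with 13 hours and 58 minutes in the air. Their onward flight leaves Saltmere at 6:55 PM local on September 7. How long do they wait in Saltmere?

Convert departure to UTC: 5:17 AM − 5:00 = 12:17 AM UTC on Sep 7.
Add 13 hours 58 minutes flight time → 2:15 PM UTC.
Saltmere is UTC−2:00, so local arrival = 2:15 PM − 2:00 = 12:15 PM on Sep 7.
Layover = 6:55 PM − 12:15 PM = 6 hours 40 minutes.

6 hours 40 minutes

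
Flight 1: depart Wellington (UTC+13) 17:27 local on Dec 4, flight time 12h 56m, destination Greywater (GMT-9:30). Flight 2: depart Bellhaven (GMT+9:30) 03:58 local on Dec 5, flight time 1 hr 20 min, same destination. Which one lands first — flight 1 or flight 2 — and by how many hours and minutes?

the first, by 2 hours 25 minutes

Flight 1 in UTC: 17:27 − 13:00 = 04:27 on Dec 4.
+12 hours and 56 minutes → arrive 17:23 UTC on Dec 4.
Flight 2 in UTC: 03:58 − 9:30 = 18:28 on Dec 4.
+1 hour and 20 minutes → arrive 19:48 UTC on Dec 4.
Flight 1 lands earlier by 2 hours 25 minutes.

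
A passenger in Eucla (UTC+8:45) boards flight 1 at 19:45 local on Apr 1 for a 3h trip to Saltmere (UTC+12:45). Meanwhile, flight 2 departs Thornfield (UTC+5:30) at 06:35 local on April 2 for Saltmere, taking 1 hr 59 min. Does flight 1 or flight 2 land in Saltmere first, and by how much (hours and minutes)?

the first, by 13 hours 4 minutes

Flight 1 in UTC: 19:45 − 8:45 = 11:00 on Apr 1.
+3 hours → arrive 14:00 UTC on Apr 1.
Flight 2 in UTC: 06:35 − 5:30 = 01:05 on Apr 2.
+1 hour 59 minutes → arrive 03:04 UTC on Apr 2.
Flight 1 lands earlier by 13 hours 4 minutes.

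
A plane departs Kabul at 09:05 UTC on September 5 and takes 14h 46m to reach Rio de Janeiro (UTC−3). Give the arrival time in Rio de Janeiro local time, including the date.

20:51 on Sep 5

Departure is given in UTC: 09:05 on Sep 5.
Add 14 hours 46 minutes → 23:51 UTC.
Rio de Janeiro is UTC−3:00: 23:51 − 3:00 = 20:51 on Sep 5.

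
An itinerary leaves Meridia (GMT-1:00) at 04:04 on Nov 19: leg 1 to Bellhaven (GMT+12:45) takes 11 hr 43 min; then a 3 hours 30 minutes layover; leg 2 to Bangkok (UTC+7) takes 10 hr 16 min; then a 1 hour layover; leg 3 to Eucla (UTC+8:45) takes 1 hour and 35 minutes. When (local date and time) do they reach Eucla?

17:53 on November 20

Convert departure to UTC: 04:04 + 1:00 = 05:04 UTC on Nov 19.
Add 11 hours and 43 minutes leg 1 → 16:47 UTC.
Add 3 hours and 30 minutes layover in Bellhaven → 20:17 UTC.
Add 10 hours 16 minutes leg 2 → 06:33 UTC (Nov 20).
Add 1 hour layover in Bangkok → 07:33 UTC.
Add 1 hour and 35 minutes leg 3 → 09:08 UTC.
Eucla is UTC+8:45, so local arrival = 09:08 + 8:45 = 17:53 on Nov 20.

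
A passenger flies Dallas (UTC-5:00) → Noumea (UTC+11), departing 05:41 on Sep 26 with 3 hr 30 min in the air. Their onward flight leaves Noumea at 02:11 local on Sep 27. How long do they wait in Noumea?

1 hour

Convert departure to UTC: 05:41 + 5:00 = 10:41 UTC on Sep 26.
Add 3 hours and 30 minutes flight time → 14:11 UTC.
Noumea is UTC+11:00, so local arrival = 14:11 + 11:00 = 01:11 on Sep 27.
Layover = 02:11 − 01:11 = 1 hour.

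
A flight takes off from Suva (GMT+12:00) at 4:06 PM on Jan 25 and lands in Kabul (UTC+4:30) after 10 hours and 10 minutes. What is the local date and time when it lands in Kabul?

6:46 PM on Jan 25

Convert departure to UTC: 4:06 PM − 12:00 = 4:06 AM UTC on Jan 25.
Add 10 hours and 10 minutes travel time → 2:16 PM UTC.
Kabul is UTC+4:30, so local arrival = 2:16 PM + 4:30 = 6:46 PM on Jan 25.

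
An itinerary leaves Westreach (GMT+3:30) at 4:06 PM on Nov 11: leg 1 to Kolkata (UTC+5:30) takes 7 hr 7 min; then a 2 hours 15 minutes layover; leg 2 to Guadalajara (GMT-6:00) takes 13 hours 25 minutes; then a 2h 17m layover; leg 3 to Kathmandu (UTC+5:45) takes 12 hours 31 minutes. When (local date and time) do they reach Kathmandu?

7:56 AM on Nov 13

Convert departure to UTC: 4:06 PM − 3:30 = 12:36 PM UTC on Nov 11.
Add 7 hours 7 minutes leg 1 → 7:43 PM UTC.
Add 2 hours and 15 minutes layover in Kolkata → 9:58 PM UTC.
Add 13 hours and 25 minutes leg 2 → 11:23 AM UTC (Nov 12).
Add 2 hours 17 minutes layover in Guadalajara → 1:40 PM UTC.
Add 12 hours 31 minutes leg 3 → 2:11 AM UTC (Nov 13).
Kathmandu is UTC+5:45, so local arrival = 2:11 AM + 5:45 = 7:56 AM on Nov 13.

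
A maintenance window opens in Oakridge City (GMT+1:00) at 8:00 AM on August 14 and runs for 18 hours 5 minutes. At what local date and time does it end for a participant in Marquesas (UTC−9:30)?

Convert start to UTC: 8:00 AM − 1:00 = 7:00 AM UTC on Aug 14.
Add 18 hours and 5 minutes duration → 1:05 AM UTC (Aug 15).
Marquesas is UTC−9:30, so local end time = 1:05 AM − 9:30 = 3:35 PM on Aug 14.

3:35 PM on Aug 14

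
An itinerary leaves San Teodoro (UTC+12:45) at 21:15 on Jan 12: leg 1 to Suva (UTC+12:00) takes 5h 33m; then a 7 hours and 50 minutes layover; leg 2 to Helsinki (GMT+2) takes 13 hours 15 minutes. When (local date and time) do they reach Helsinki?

Convert departure to UTC: 21:15 − 12:45 = 08:30 UTC on Jan 12.
Add 5 hours and 33 minutes leg 1 → 14:03 UTC.
Add 7 hours and 50 minutes layover in Suva → 21:53 UTC.
Add 13 hours 15 minutes leg 2 → 11:08 UTC (Jan 13).
Helsinki is UTC+2:00, so local arrival = 11:08 + 2:00 = 13:08 on Jan 13.

13:08 on January 13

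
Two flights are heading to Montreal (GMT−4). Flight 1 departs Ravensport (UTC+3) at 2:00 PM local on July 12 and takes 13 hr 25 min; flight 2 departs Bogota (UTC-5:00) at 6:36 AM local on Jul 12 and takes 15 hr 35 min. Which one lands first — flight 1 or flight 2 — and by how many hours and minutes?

Flight 1 in UTC: 2:00 PM − 3:00 = 11:00 AM on Jul 12.
+13 hours 25 minutes → arrive 12:25 AM UTC on Jul 13.
Flight 2 in UTC: 6:36 AM + 5:00 = 11:36 AM on Jul 12.
+15 hours 35 minutes → arrive 3:11 AM UTC on Jul 13.
Flight 1 lands earlier by 2 hours 46 minutes.

the first, by 2 hours 46 minutes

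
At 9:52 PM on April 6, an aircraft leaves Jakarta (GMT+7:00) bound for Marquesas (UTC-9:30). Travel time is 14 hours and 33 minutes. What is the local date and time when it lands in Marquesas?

Convert departure to UTC: 9:52 PM − 7:00 = 2:52 PM UTC on Apr 6.
Add 14 hours 33 minutes travel time → 5:25 AM UTC (Apr 7).
Marquesas is UTC−9:30, so local arrival = 5:25 AM − 9:30 = 7:55 PM on Apr 6.

7:55 PM on April 6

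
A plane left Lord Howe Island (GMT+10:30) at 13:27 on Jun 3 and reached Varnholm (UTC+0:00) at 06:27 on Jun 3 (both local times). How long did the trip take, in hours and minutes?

Departure in UTC: 13:27 − 10:30 = 02:57 on Jun 3.
Arrival is already UTC: 06:27 on Jun 3.
Elapsed = 06:27 − 02:57 = 3 hours 30 minutes.

3 hours 30 minutes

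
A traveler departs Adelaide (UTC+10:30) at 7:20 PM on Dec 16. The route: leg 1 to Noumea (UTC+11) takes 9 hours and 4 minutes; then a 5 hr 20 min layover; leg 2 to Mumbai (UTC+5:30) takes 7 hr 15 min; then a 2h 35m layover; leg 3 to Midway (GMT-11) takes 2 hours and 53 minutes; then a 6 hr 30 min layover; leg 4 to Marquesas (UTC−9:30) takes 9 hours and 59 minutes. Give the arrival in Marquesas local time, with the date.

Convert departure to UTC: 7:20 PM − 10:30 = 8:50 AM UTC on Dec 16.
Add 9 hours 4 minutes leg 1 → 5:54 PM UTC.
Add 5 hours and 20 minutes layover in Noumea → 11:14 PM UTC.
Add 7 hours and 15 minutes leg 2 → 6:29 AM UTC (Dec 17).
Add 2 hours and 35 minutes layover in Mumbai → 9:04 AM UTC.
Add 2 hours 53 minutes leg 3 → 11:57 AM UTC.
Add 6 hours and 30 minutes layover in Midway → 6:27 PM UTC.
Add 9 hours 59 minutes leg 4 → 4:26 AM UTC (Dec 18).
Marquesas is UTC−9:30, so local arrival = 4:26 AM − 9:30 = 6:56 PM on Dec 17.

6:56 PM on December 17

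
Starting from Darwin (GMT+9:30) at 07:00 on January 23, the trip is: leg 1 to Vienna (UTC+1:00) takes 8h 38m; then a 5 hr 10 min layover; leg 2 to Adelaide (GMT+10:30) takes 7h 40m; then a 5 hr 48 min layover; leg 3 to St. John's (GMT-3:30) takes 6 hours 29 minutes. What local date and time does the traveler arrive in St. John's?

03:45 on Jan 24

Convert departure to UTC: 07:00 − 9:30 = 21:30 UTC on Jan 22.
Add 8 hours 38 minutes leg 1 → 06:08 UTC (Jan 23).
Add 5 hours and 10 minutes layover in Vienna → 11:18 UTC.
Add 7 hours and 40 minutes leg 2 → 18:58 UTC.
Add 5 hours and 48 minutes layover in Adelaide → 00:46 UTC (Jan 24).
Add 6 hours 29 minutes leg 3 → 07:15 UTC.
St. John's is UTC−3:30, so local arrival = 07:15 − 3:30 = 03:45 on Jan 24.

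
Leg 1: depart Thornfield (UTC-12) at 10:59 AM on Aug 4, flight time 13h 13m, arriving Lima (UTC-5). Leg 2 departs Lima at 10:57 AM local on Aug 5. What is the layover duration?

3 hours 45 minutes

Convert departure to UTC: 10:59 AM + 12:00 = 10:59 PM UTC on Aug 4.
Add 13 hours and 13 minutes flight time → 12:12 PM UTC (Aug 5).
Lima is UTC−5:00, so local arrival = 12:12 PM − 5:00 = 7:12 AM on Aug 5.
Layover = 10:57 AM − 7:12 AM = 3 hours 45 minutes.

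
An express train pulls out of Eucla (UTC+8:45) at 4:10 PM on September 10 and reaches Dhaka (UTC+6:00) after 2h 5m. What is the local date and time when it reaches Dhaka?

Dhaka is 2:45 behind Eucla.
After 2 hours 5 minutes it is 6:15 PM in Eucla.
Shift by the zone difference: 6:15 PM − 2:45 = 3:30 PM on Sep 10 in Dhaka.

3:30 PM on September 10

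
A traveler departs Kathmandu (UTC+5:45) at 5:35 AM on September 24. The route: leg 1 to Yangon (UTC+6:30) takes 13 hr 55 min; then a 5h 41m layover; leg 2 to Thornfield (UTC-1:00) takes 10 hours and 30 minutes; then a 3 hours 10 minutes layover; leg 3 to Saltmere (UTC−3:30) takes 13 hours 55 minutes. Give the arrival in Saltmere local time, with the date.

7:31 PM on September 25

Convert departure to UTC: 5:35 AM − 5:45 = 11:50 PM UTC on Sep 23.
Add 13 hours and 55 minutes leg 1 → 1:45 PM UTC (Sep 24).
Add 5 hours and 41 minutes layover in Yangon → 7:26 PM UTC.
Add 10 hours 30 minutes leg 2 → 5:56 AM UTC (Sep 25).
Add 3 hours and 10 minutes layover in Thornfield → 9:06 AM UTC.
Add 13 hours and 55 minutes leg 3 → 11:01 PM UTC.
Saltmere is UTC−3:30, so local arrival = 11:01 PM − 3:30 = 7:31 PM on Sep 25.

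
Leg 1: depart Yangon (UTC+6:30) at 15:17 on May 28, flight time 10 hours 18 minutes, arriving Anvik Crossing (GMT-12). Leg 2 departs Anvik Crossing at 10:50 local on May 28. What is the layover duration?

Convert departure to UTC: 15:17 − 6:30 = 08:47 UTC on May 28.
Add 10 hours 18 minutes flight time → 19:05 UTC.
Anvik Crossing is UTC−12:00, so local arrival = 19:05 − 12:00 = 07:05 on May 28.
Layover = 10:50 − 07:05 = 3 hours 45 minutes.

3 hours 45 minutes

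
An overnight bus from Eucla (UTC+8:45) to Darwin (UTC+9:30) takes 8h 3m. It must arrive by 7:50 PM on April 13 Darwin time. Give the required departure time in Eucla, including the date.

Target arrival in UTC: 7:50 PM − 9:30 = 10:20 AM on Apr 13.
Subtract 8 hours 3 minutes → departure 2:17 AM UTC on Apr 13.
Eucla is UTC+8:45: 2:17 AM + 8:45 = 11:02 AM on Apr 13.

11:02 AM on April 13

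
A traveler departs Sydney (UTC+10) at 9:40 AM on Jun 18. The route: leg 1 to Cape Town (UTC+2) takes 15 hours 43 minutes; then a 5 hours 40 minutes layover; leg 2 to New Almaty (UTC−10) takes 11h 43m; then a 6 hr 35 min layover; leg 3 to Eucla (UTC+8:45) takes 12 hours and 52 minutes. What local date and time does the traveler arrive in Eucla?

12:58 PM on June 20

Convert departure to UTC: 9:40 AM − 10:00 = 11:40 PM UTC on Jun 17.
Add 15 hours 43 minutes leg 1 → 3:23 PM UTC (Jun 18).
Add 5 hours and 40 minutes layover in Cape Town → 9:03 PM UTC.
Add 11 hours and 43 minutes leg 2 → 8:46 AM UTC (Jun 19).
Add 6 hours 35 minutes layover in New Almaty → 3:21 PM UTC.
Add 12 hours and 52 minutes leg 3 → 4:13 AM UTC (Jun 20).
Eucla is UTC+8:45, so local arrival = 4:13 AM + 8:45 = 12:58 PM on Jun 20.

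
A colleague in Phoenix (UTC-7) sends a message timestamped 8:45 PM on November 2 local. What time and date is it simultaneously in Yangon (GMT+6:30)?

In UTC: 8:45 PM + 7:00 = 3:45 AM on Nov 3.
Yangon is UTC+6:30: 3:45 AM + 6:30 = 10:15 AM on Nov 3.

10:15 AM on November 3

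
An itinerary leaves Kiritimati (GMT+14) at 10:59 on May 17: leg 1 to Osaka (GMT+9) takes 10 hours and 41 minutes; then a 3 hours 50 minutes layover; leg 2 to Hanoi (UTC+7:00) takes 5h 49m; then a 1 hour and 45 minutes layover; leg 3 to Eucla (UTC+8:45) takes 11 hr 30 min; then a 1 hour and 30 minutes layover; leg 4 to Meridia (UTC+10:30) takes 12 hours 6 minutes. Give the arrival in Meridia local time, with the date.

06:40 on May 19

Convert departure to UTC: 10:59 − 14:00 = 20:59 UTC on May 16.
Add 10 hours 41 minutes leg 1 → 07:40 UTC (May 17).
Add 3 hours and 50 minutes layover in Osaka → 11:30 UTC.
Add 5 hours 49 minutes leg 2 → 17:19 UTC.
Add 1 hour and 45 minutes layover in Hanoi → 19:04 UTC.
Add 11 hours 30 minutes leg 3 → 06:34 UTC (May 18).
Add 1 hour 30 minutes layover in Eucla → 08:04 UTC.
Add 12 hours and 6 minutes leg 4 → 20:10 UTC.
Meridia is UTC+10:30, so local arrival = 20:10 + 10:30 = 06:40 on May 19.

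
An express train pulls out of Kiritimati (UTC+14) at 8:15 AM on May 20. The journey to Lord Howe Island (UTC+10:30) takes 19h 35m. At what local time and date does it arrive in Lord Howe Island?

Convert departure to UTC: 8:15 AM − 14:00 = 6:15 PM UTC on May 19.
Add 19 hours 35 minutes travel time → 1:50 PM UTC (May 20).
Lord Howe Island is UTC+10:30, so local arrival = 1:50 PM + 10:30 = 12:20 AM on May 21.

12:20 AM on May 21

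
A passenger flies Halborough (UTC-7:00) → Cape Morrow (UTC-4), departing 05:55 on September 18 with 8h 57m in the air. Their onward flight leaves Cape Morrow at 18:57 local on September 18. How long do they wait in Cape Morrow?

Convert departure to UTC: 05:55 + 7:00 = 12:55 UTC on Sep 18.
Add 8 hours 57 minutes flight time → 21:52 UTC.
Cape Morrow is UTC−4:00, so local arrival = 21:52 − 4:00 = 17:52 on Sep 18.
Layover = 18:57 − 17:52 = 1 hour 5 minutes.

1 hour 5 minutes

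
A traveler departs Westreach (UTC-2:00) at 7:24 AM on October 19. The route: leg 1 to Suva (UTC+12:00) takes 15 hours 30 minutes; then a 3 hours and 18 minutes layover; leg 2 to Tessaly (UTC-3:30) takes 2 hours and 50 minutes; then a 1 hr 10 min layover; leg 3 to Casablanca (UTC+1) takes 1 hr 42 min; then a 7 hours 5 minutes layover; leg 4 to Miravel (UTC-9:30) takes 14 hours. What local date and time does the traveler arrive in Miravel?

Convert departure to UTC: 7:24 AM + 2:00 = 9:24 AM UTC on Oct 19.
Add 15 hours 30 minutes leg 1 → 12:54 AM UTC (Oct 20).
Add 3 hours and 18 minutes layover in Suva → 4:12 AM UTC.
Add 2 hours and 50 minutes leg 2 → 7:02 AM UTC.
Add 1 hour and 10 minutes layover in Tessaly → 8:12 AM UTC.
Add 1 hour 42 minutes leg 3 → 9:54 AM UTC.
Add 7 hours and 5 minutes layover in Casablanca → 4:59 PM UTC.
Add 14 hours leg 4 → 6:59 AM UTC (Oct 21).
Miravel is UTC−9:30, so local arrival = 6:59 AM − 9:30 = 9:29 PM on Oct 20.

9:29 PM on October 20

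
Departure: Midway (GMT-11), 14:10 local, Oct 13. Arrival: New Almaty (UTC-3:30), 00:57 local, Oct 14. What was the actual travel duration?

Departure in UTC: 14:10 + 11:00 = 01:10 on Oct 14.
Arrival in UTC: 00:57 + 3:30 = 04:27 on Oct 14.
Elapsed = 04:27 − 01:10 = 3 hours 17 minutes.

3 hours 17 minutes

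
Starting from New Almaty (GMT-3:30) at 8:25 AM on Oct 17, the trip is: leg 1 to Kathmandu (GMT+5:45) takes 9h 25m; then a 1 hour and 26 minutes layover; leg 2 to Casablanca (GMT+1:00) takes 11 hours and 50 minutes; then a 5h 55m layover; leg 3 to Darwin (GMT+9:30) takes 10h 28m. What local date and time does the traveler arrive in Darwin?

Convert departure to UTC: 8:25 AM + 3:30 = 11:55 AM UTC on Oct 17.
Add 9 hours 25 minutes leg 1 → 9:20 PM UTC.
Add 1 hour and 26 minutes layover in Kathmandu → 10:46 PM UTC.
Add 11 hours 50 minutes leg 2 → 10:36 AM UTC (Oct 18).
Add 5 hours and 55 minutes layover in Casablanca → 4:31 PM UTC.
Add 10 hours 28 minutes leg 3 → 2:59 AM UTC (Oct 19).
Darwin is UTC+9:30, so local arrival = 2:59 AM + 9:30 = 12:29 PM on Oct 19.

12:29 PM on Oct 19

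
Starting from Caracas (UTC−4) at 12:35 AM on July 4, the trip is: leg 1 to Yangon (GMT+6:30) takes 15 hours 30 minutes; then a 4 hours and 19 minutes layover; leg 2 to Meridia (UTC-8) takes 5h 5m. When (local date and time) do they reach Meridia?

Convert departure to UTC: 12:35 AM + 4:00 = 4:35 AM UTC on Jul 4.
Add 15 hours and 30 minutes leg 1 → 8:05 PM UTC.
Add 4 hours and 19 minutes layover in Yangon → 12:24 AM UTC (Jul 5).
Add 5 hours and 5 minutes leg 2 → 5:29 AM UTC.
Meridia is UTC−8:00, so local arrival = 5:29 AM − 8:00 = 9:29 PM on Jul 4.

9:29 PM on Jul 4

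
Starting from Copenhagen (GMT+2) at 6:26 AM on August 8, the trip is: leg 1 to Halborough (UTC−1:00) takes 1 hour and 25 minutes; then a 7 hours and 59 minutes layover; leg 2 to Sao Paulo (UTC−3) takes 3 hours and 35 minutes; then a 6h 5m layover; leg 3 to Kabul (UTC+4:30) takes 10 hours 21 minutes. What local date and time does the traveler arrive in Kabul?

2:21 PM on August 9

Convert departure to UTC: 6:26 AM − 2:00 = 4:26 AM UTC on Aug 8.
Add 1 hour and 25 minutes leg 1 → 5:51 AM UTC.
Add 7 hours 59 minutes layover in Halborough → 1:50 PM UTC.
Add 3 hours 35 minutes leg 2 → 5:25 PM UTC.
Add 6 hours and 5 minutes layover in Sao Paulo → 11:30 PM UTC.
Add 10 hours and 21 minutes leg 3 → 9:51 AM UTC (Aug 9).
Kabul is UTC+4:30, so local arrival = 9:51 AM + 4:30 = 2:21 PM on Aug 9.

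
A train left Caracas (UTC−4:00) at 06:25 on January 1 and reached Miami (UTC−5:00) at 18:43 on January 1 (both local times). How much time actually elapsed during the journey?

13 hours 18 minutes

Departure in UTC: 06:25 + 4:00 = 10:25 on Jan 1.
Arrival in UTC: 18:43 + 5:00 = 23:43 on Jan 1.
Elapsed = 23:43 − 10:25 = 13 hours 18 minutes.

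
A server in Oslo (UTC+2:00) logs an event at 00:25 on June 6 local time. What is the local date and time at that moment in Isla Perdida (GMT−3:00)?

19:25 on Jun 5

Isla Perdida is 5:00 behind Oslo.
Shift by the zone difference: 00:25 − 5:00 = 19:25 on Jun 5 in Isla Perdida.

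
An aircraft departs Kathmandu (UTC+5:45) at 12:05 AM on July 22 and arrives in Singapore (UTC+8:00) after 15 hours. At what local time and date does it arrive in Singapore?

5:20 PM on Jul 22

Convert departure to UTC: 12:05 AM − 5:45 = 6:20 PM UTC on Jul 21.
Add 15 hours travel time → 9:20 AM UTC (Jul 22).
Singapore is UTC+8:00, so local arrival = 9:20 AM + 8:00 = 5:20 PM on Jul 22.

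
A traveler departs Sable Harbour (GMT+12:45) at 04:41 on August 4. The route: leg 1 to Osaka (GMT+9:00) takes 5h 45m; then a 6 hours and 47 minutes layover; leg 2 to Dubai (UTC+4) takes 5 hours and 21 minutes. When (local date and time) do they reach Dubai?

13:49 on Aug 4

Convert departure to UTC: 04:41 − 12:45 = 15:56 UTC on Aug 3.
Add 5 hours and 45 minutes leg 1 → 21:41 UTC.
Add 6 hours 47 minutes layover in Osaka → 04:28 UTC (Aug 4).
Add 5 hours 21 minutes leg 2 → 09:49 UTC.
Dubai is UTC+4:00, so local arrival = 09:49 + 4:00 = 13:49 on Aug 4.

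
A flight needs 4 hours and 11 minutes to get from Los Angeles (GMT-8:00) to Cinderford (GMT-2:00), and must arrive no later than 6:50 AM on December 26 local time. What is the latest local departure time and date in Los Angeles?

Target arrival in UTC: 6:50 AM + 2:00 = 8:50 AM on Dec 26.
Subtract 4 hours 11 minutes → departure 4:39 AM UTC on Dec 26.
Los Angeles is UTC−8:00: 4:39 AM − 8:00 = 8:39 PM on Dec 25.

8:39 PM on Dec 25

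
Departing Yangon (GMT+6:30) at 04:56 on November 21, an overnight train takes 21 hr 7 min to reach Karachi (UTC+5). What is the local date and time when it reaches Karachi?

00:33 on Nov 22

Convert departure to UTC: 04:56 − 6:30 = 22:26 UTC on Nov 20.
Add 21 hours 7 minutes travel time → 19:33 UTC (Nov 21).
Karachi is UTC+5:00, so local arrival = 19:33 + 5:00 = 00:33 on Nov 22.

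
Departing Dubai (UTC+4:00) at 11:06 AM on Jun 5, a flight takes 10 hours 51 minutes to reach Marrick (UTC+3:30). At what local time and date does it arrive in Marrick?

9:27 PM on Jun 5

Marrick is 0:30 behind Dubai.
After 10 hours and 51 minutes it is 9:57 PM in Dubai.
Shift by the zone difference: 9:57 PM − 0:30 = 9:27 PM on Jun 5 in Marrick.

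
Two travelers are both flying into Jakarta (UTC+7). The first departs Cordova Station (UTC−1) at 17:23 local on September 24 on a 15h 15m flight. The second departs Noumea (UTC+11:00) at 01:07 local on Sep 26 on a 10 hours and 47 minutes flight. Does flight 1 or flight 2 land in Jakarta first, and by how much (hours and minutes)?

the first, by 15 hours 16 minutes

Flight 1 in UTC: 17:23 + 1:00 = 18:23 on Sep 24.
+15 hours and 15 minutes → arrive 09:38 UTC on Sep 25.
Flight 2 in UTC: 01:07 − 11:00 = 14:07 on Sep 25.
+10 hours and 47 minutes → arrive 00:54 UTC on Sep 26.
Flight 1 lands earlier by 15 hours 16 minutes.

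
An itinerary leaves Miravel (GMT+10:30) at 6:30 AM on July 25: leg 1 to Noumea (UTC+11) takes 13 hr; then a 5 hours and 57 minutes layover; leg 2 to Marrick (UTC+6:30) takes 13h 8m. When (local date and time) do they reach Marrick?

10:35 AM on July 26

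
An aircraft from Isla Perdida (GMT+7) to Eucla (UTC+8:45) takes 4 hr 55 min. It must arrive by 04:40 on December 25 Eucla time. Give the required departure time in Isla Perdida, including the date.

Target arrival in UTC: 04:40 − 8:45 = 19:55 on Dec 24.
Subtract 4 hours and 55 minutes → departure 15:00 UTC on Dec 24.
Isla Perdida is UTC+7:00: 15:00 + 7:00 = 22:00 on Dec 24.

22:00 on Dec 24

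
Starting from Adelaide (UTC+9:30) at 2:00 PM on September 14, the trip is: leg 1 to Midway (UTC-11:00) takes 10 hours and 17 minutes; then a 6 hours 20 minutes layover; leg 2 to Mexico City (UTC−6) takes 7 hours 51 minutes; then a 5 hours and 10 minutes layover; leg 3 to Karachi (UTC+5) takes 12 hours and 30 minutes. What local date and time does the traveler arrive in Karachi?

Convert departure to UTC: 2:00 PM − 9:30 = 4:30 AM UTC on Sep 14.
Add 10 hours and 17 minutes leg 1 → 2:47 PM UTC.
Add 6 hours 20 minutes layover in Midway → 9:07 PM UTC.
Add 7 hours 51 minutes leg 2 → 4:58 AM UTC (Sep 15).
Add 5 hours 10 minutes layover in Mexico City → 10:08 AM UTC.
Add 12 hours 30 minutes leg 3 → 10:38 PM UTC.
Karachi is UTC+5:00, so local arrival = 10:38 PM + 5:00 = 3:38 AM on Sep 16.

3:38 AM on September 16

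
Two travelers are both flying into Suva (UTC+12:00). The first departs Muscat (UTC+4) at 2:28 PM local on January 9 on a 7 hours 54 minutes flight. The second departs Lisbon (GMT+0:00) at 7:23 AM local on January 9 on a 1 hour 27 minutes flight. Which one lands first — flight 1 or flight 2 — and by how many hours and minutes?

the second, by 9 hours 32 minutes

Flight 1 in UTC: 2:28 PM − 4:00 = 10:28 AM on Jan 9.
+7 hours and 54 minutes → arrive 6:22 PM UTC on Jan 9.
Flight 2 departs at 7:23 AM UTC (Jan 9).
+1 hour 27 minutes → arrive 8:50 AM UTC on Jan 9.
Flight 2 lands earlier by 9 hours 32 minutes.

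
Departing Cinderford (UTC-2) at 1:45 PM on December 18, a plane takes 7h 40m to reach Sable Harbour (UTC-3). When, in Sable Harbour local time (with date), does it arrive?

Sable Harbour is 1:00 behind Cinderford.
After 7 hours 40 minutes it is 9:25 PM in Cinderford.
Shift by the zone difference: 9:25 PM − 1:00 = 8:25 PM on Dec 18 in Sable Harbour.

8:25 PM on December 18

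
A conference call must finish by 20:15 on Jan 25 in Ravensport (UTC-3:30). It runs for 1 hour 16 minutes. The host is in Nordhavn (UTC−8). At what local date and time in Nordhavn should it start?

14:29 on Jan 25

Target end time in UTC: 20:15 + 3:30 = 23:45 on Jan 25.
Subtract 1 hour 16 minutes → start 22:29 UTC on Jan 25.
Nordhavn is UTC−8:00: 22:29 − 8:00 = 14:29 on Jan 25.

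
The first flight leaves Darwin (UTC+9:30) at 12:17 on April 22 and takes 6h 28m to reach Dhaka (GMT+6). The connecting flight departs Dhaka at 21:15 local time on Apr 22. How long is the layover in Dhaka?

Convert departure to UTC: 12:17 − 9:30 = 02:47 UTC on Apr 22.
Add 6 hours and 28 minutes flight time → 09:15 UTC.
Dhaka is UTC+6:00, so local arrival = 09:15 + 6:00 = 15:15 on Apr 22.
Layover = 21:15 − 15:15 = 6 hours.

6 hours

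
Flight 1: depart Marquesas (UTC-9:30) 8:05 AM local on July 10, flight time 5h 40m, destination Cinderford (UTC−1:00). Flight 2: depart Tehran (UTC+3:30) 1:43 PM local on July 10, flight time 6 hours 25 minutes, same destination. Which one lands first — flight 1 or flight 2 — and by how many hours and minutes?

Flight 1 in UTC: 8:05 AM + 9:30 = 5:35 PM on Jul 10.
+5 hours 40 minutes → arrive 11:15 PM UTC on Jul 10.
Flight 2 in UTC: 1:43 PM − 3:30 = 10:13 AM on Jul 10.
+6 hours 25 minutes → arrive 4:38 PM UTC on Jul 10.
Flight 2 lands earlier by 6 hours 37 minutes.

the second, by 6 hours 37 minutes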